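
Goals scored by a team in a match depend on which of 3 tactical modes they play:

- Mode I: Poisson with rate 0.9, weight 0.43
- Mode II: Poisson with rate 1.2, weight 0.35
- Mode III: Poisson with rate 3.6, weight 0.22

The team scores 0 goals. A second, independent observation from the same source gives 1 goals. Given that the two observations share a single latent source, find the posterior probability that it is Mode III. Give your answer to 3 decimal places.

Posterior ∝ prior × likelihood, so P(k | x) ∝ w_k f_k(x); normalise over all components.
Since both observations come from the same component, the likelihood for component k is f_k(x₁)·f_k(x₂).
  L_I = [e^(−0.9)·0.9^0/0! = 0.40657] × [0.365913] = 0.148769
  L_II = [e^(−1.2)·1.2^0/0! = 0.301194] × [0.361433] = 0.108862
  L_III = [e^(−3.6)·3.6^0/0! = 0.0273237] × [0.0983654] = 0.00268771
Unnormalised posteriors:
  w_I·L_I = 0.43 × 0.148769 = 0.0639707
  w_II·L_II = 0.35 × 0.108862 = 0.0381015
  w_III·L_III = 0.22 × 0.00268771 = 0.000591296
Marginal: 0.0639707 + 0.0381015 + 0.000591296 = 0.102664
So the posterior for Mode III is 0.000591296 / 0.102664 ≈ 0.006.

0.006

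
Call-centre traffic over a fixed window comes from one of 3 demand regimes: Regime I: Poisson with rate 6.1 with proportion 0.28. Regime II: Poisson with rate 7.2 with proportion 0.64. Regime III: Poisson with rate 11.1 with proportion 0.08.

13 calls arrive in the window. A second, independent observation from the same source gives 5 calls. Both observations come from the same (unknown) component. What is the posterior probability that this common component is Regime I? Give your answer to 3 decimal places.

0.151

Apply Bayes' rule: the posterior for each component is proportional to its prior times its likelihood at x.
Since both observations come from the same component, the likelihood for component k is f_k(x₁)·f_k(x₂).
  p_I = [e^(−6.1)·6.1^13/13! = 0.00583192] × [0.15786] = 0.000920625
  p_II = [e^(−7.2)·7.2^13/13! = 0.0167541] × [0.120382] = 0.00201689
  p_III = [e^(−11.1)·11.1^13/13! = 0.0942431] × [0.021221] = 0.00199993
Multiply by the mixture weights:
  P(Z=I)·p_I = 0.28 × 0.000920625 = 0.000257775
  P(Z=II)·p_II = 0.64 × 0.00201689 = 0.00129081
  P(Z=III)·p_III = 0.08 × 0.00199993 = 0.000159994
Normaliser: 0.000257775 + 0.00129081 + 0.000159994 = 0.00170858
Responsibility of Regime I: 0.000257775 / 0.00170858 ≈ 0.151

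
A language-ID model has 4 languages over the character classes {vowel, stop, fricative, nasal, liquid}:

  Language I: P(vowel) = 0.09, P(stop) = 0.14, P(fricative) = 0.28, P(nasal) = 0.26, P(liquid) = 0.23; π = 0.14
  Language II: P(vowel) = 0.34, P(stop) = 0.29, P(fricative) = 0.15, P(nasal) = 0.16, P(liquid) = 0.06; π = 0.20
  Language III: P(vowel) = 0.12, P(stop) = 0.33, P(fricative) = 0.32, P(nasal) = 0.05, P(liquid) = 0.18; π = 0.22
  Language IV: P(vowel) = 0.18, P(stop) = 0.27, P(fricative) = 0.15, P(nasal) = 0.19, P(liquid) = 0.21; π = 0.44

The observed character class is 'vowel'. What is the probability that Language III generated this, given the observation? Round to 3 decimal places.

0.142

P(component k | x) = π_k·f_k(x) / marginal(x), where marginal(x) = Σ_j π_j·f_j(x).
Categorical probabilities:
  f_I = P(vowel | comp) = 0.09
  f_II = P(vowel | comp) = 0.34
  f_III = P(vowel | comp) = 0.12
  f_IV = P(vowel | comp) = 0.18
Weight by the priors:
  π_I·f_I = 0.14 × 0.09 = 0.0126
  π_II·f_II = 0.20 × 0.34 = 0.068
  π_III·f_III = 0.22 × 0.12 = 0.0264
  π_IV·f_IV = 0.44 × 0.18 = 0.0792
Denominator: 0.0126 + 0.068 + 0.0264 + 0.0792 = 0.1862
P(Language III | data) = 0.0264 / 0.1862 ≈ 0.142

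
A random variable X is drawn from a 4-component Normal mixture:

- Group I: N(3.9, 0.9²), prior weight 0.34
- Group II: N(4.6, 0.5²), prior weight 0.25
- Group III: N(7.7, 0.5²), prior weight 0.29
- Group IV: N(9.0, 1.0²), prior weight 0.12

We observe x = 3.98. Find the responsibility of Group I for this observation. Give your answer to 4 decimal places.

Posterior ∝ prior × likelihood, so P(k | x) ∝ P(Z=k) f_k(x); normalise over all components.
Evaluate each component's likelihood at the observed value:
  p_I = 0.441521
  p_II = 0.369875
  p_III = 7.62182e-13
  p_IV = 1.34497e-06
Multiply by the mixture weights:
  P(Z=I)·p_I = 0.34 × 0.441521 = 0.150117
  P(Z=II)·p_II = 0.25 × 0.369875 = 0.0924686
  P(Z=III)·p_III = 0.29 × 7.62182e-13 = 2.21033e-13
  P(Z=IV)·p_IV = 0.12 × 1.34497e-06 = 1.61396e-07
Normaliser: 0.150117 + 0.0924686 + 2.21033e-13 + 1.61396e-07 = 0.242586
So the posterior for Group I is 0.150117 / 0.242586 ≈ 0.6188.

0.6188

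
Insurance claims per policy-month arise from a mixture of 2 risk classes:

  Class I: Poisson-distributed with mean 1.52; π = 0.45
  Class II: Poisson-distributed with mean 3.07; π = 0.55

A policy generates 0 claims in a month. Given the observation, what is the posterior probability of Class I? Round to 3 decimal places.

The responsibility of component k is w_k f_k(x) divided by Σ_j w_j f_j(x).
Component likelihoods at x = 0 claims:
  p_I = 0.218712
  p_II = 0.0464212
Multiply by the mixture weights:
  w_I·p_I = 0.45 × 0.218712 = 0.0984203
  w_II·p_II = 0.55 × 0.0464212 = 0.0255316
Evidence: 0.0984203 + 0.0255316 = 0.123952
Responsibility of Class I: 0.0984203 / 0.123952 ≈ 0.794

0.794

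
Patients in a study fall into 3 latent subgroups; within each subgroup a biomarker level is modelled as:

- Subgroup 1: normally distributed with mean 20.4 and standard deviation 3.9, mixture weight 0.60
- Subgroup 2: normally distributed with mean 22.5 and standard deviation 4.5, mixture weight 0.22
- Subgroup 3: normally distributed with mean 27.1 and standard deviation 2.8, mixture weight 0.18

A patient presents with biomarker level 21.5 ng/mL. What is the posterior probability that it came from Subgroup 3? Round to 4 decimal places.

By Bayes' theorem, P(k | x) = w_k f_k(x) / Σ_j w_j f_j(x).
Normal densities:
  f_1 = 0.0983039
  f_2 = 0.0864917
  f_3 = 0.0192825
Prior × likelihood for each component:
  w_1·f_1 = 0.60 × 0.0983039 = 0.0589823
  w_2·f_2 = 0.22 × 0.0864917 = 0.0190282
  w_3·f_3 = 0.18 × 0.0192825 = 0.00347085
Denominator: 0.0589823 + 0.0190282 + 0.00347085 = 0.0814814
Responsibility of Subgroup 3: 0.00347085 / 0.0814814 ≈ 0.0426

0.0426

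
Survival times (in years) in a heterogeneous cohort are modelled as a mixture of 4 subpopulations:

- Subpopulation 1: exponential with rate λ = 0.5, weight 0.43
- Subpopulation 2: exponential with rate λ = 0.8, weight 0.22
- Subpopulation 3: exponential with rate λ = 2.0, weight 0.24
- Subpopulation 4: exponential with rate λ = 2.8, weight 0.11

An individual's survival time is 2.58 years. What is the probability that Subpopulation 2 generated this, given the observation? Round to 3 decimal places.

By Bayes' theorem, P(k | x) = w_k f_k(x) / Σ_j w_j f_j(x).
Evaluate each component's likelihood at the observed value:
  p_1 = 0.137635
  p_2 = 0.101556
  p_3 = 0.0114834
  p_4 = 0.00204087
Multiply by the mixture weights:
  w_1·p_1 = 0.43 × 0.137635 = 0.0591832
  w_2·p_2 = 0.22 × 0.101556 = 0.0223424
  w_3·p_3 = 0.24 × 0.0114834 = 0.00275602
  w_4·p_4 = 0.11 × 0.00204087 = 0.000224495
Evidence: 0.0591832 + 0.0223424 + 0.00275602 + 0.000224495 = 0.0845061
So the posterior for Subpopulation 2 is 0.0223424 / 0.0845061 ≈ 0.264.

0.264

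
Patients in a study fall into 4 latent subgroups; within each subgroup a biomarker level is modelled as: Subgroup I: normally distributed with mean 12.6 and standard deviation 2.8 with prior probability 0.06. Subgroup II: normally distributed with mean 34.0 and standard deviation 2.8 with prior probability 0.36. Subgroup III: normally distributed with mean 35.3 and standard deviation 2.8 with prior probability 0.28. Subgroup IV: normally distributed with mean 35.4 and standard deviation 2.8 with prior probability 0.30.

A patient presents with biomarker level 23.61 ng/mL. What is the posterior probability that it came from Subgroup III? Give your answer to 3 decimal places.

By Bayes' theorem, P(k | x) = w_k f_k(x) / Σ_j w_j f_j(x).
Component likelihoods at x = 23.61 ng/mL:
  L_I = (1/(2.8·√(2π)))·exp(−(23.61−12.6)²/(2·2.8²)) = 0.142479·exp(-7.73087) = 6.2557e-05
  L_II = (1/(2.8·√(2π)))·exp(−(23.61−34.0)²/(2·2.8²)) = 0.142479·exp(-6.88470) = 0.000145802
  L_III = (1/(2.8·√(2π)))·exp(−(23.61−35.3)²/(2·2.8²)) = 0.142479·exp(-8.71531) = 2.33744e-05
  L_IV = (1/(2.8·√(2π)))·exp(−(23.61−35.4)²/(2·2.8²)) = 0.142479·exp(-8.86506) = 2.01236e-05
Multiply by the mixture weights:
  w_I·L_I = 0.06 × 6.2557e-05 = 3.75342e-06
  w_II·L_II = 0.36 × 0.000145802 = 5.24889e-05
  w_III·L_III = 0.28 × 2.33744e-05 = 6.54482e-06
  w_IV·L_IV = 0.30 × 2.01236e-05 = 6.03709e-06
Sum: 3.75342e-06 + 5.24889e-05 + 6.54482e-06 + 6.03709e-06 = 6.88242e-05
P(Subgroup III | x) ≈ 0.095

0.095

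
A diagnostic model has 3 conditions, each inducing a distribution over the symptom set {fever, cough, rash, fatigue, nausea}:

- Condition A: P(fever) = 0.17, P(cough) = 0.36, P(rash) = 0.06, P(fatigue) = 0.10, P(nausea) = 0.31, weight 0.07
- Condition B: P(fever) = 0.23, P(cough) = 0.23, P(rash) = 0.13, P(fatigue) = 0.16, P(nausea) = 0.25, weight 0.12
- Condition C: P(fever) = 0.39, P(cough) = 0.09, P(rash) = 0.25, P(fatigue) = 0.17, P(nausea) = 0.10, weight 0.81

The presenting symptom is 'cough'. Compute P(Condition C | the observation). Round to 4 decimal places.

Apply Bayes' rule: the posterior for each component is proportional to its prior times its likelihood at x.
Evaluate each component's likelihood at the observed value:
  L_A = 0.36
  L_B = 0.23
  L_C = 0.09
Multiply by the mixture weights:
  w_A·L_A = 0.07 × 0.36 = 0.0252
  w_B·L_B = 0.12 × 0.23 = 0.0276
  w_C·L_C = 0.81 × 0.09 = 0.0729
Sum: 0.0252 + 0.0276 + 0.0729 = 0.1257
P(Condition C | x) = 0.0729 / 0.1257 ≈ 0.5800

0.5800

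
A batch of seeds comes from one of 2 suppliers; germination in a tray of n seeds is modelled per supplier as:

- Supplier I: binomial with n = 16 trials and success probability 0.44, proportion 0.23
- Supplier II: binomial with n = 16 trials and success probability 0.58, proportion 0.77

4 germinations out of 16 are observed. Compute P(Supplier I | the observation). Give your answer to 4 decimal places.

0.7575

The responsibility of component k is w_k f_k(x) divided by Σ_j w_j f_j(x).
Binomial probabilities:
  f_I = 0.0648841
  f_II = 0.00620547
Multiply by the mixture weights:
  w_I·f_I = 0.23 × 0.0648841 = 0.0149233
  w_II·f_II = 0.77 × 0.00620547 = 0.00477821
Denominator: 0.0149233 + 0.00477821 = 0.0197016
P(Supplier I | 4 germinations out of 16) = 0.0149233 / 0.0197016 ≈ 0.7575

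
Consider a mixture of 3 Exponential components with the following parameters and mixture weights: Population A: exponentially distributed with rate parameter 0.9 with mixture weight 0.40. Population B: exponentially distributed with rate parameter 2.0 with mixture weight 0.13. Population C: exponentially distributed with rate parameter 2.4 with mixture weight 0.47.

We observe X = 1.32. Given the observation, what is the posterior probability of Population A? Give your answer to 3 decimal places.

Apply Bayes' rule: the posterior for each component is proportional to its prior times its likelihood at x.
Exponential densities:
  L_A = 0.9·e^(−0.9·1.32) = 0.9·e^(−1.1880) = 0.274347
  L_B = 2.0·e^(−2.0·1.32) = 2.0·e^(−2.6400) = 0.142723
  L_C = 2.4·e^(−2.4·1.32) = 2.4·e^(−3.1680) = 0.10101
Multiply by the mixture weights:
  w_A·L_A = 0.40 × 0.274347 = 0.109739
  w_B·L_B = 0.13 × 0.142723 = 0.0185539
  w_C·L_C = 0.47 × 0.10101 = 0.0474749
Denominator: 0.109739 + 0.0185539 + 0.0474749 = 0.175768
So the posterior for Population A is 0.109739 / 0.175768 ≈ 0.624.

0.624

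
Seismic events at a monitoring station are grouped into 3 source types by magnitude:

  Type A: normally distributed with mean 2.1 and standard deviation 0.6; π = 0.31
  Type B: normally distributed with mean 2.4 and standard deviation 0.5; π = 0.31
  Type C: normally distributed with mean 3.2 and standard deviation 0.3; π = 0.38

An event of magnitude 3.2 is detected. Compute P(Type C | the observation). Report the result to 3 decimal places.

The responsibility of component k is π_k f_k(x) divided by Σ_j π_j f_j(x).
Evaluate each component's likelihood at the observed value:
  L_A = 0.123852
  L_B = 0.221842
  L_C = 1.32981
Unnormalised posteriors:
  π_A·L_A = 0.31 × 0.123852 = 0.0383941
  π_B·L_B = 0.31 × 0.221842 = 0.0687709
  π_C·L_C = 0.38 × 1.32981 = 0.505327
Marginal: 0.0383941 + 0.0687709 + 0.505327 = 0.612492
So the posterior for Type C is 0.505327 / 0.612492 ≈ 0.825.

0.825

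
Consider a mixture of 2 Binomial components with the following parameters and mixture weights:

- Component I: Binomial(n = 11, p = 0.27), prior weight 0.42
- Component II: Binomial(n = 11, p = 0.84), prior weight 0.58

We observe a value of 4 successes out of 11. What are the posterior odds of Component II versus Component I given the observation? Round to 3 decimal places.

Posterior odds = (π_i f_i(x)) / (π_j f_j(x)); the normalising sum cancels.
Evaluate each component's likelihood at the observed value:
  L_I = C(11,4)·0.27^4·0.73^7 = 330·0.00531441·0.110474 = 0.193744
  L_II = C(11,4)·0.84^4·0.16^7 = 330·0.497871·2.68435e-06 = 0.000441033
Odds = (0.58/0.42) × (0.000441033/0.193744) = 1.38095 × 0.00227637 ≈ 0.003

0.003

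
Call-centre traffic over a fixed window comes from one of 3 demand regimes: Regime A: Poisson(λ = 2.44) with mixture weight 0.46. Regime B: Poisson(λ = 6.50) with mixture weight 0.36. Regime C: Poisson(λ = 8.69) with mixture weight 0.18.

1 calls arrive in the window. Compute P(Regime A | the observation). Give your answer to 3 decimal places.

0.963

Apply Bayes' rule: the posterior for each component is proportional to its prior times its likelihood at x.
Evaluate each component's likelihood at the observed value:
  L_A = e^(−2.44)·2.44^1/1! = 0.212672
  L_B = e^(−6.50)·6.50^1/1! = 0.00977235
  L_C = e^(−8.69)·8.69^1/1! = 0.00146218
Prior × likelihood for each component:
  π_A·L_A = 0.46 × 0.212672 = 0.0978293
  π_B·L_B = 0.36 × 0.00977235 = 0.00351805
  π_C·L_C = 0.18 × 0.00146218 = 0.000263192
Marginal: 0.0978293 + 0.00351805 + 0.000263192 = 0.101611
P(Regime A | 1 calls) = 0.0978293 / 0.101611 ≈ 0.963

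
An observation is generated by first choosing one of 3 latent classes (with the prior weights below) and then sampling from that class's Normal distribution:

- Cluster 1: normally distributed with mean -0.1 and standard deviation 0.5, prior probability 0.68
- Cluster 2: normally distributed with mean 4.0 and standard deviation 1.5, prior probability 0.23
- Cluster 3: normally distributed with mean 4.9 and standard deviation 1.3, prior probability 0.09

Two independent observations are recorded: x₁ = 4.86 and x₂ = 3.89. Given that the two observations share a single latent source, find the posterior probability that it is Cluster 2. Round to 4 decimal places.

0.6873

The responsibility of component k is w_k f_k(x) divided by Σ_j w_j f_j(x).
Since both observations come from the same component, the likelihood for component k is f_k(x₁)·f_k(x₂).
  L_1 = [(1/(0.5·√(2π)))·exp(−(4.86−-0.1)²/(2·0.5²)) = 0.797885·exp(-49.20320) = 3.41399e-22] × [1.18554e-14] = 4.04742e-36
  L_2 = [(1/(1.5·√(2π)))·exp(−(4.86−4.0)²/(2·1.5²)) = 0.265962·exp(-0.16436) = 0.225652] × [0.265247] = 0.0598537
  L_3 = [(1/(1.3·√(2π)))·exp(−(4.86−4.9)²/(2·1.3²)) = 0.306879·exp(-0.00047) = 0.306733] × [0.226931] = 0.0696074
Prior × likelihood for each component:
  w_1·L_1 = 0.68 × 4.04742e-36 = 2.75225e-36
  w_2·L_2 = 0.23 × 0.0598537 = 0.0137664
  w_3·L_3 = 0.09 × 0.0696074 = 0.00626467
Normaliser: 2.75225e-36 + 0.0137664 + 0.00626467 = 0.020031
P(Cluster 2 | data) ≈ 0.6873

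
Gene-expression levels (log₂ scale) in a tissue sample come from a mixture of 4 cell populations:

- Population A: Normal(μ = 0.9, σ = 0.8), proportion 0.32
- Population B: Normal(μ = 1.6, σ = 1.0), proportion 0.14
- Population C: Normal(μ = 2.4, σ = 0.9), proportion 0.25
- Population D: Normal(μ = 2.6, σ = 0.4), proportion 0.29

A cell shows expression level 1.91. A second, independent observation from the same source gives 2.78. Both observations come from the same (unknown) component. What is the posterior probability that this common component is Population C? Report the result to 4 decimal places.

Apply Bayes' rule: the posterior for each component is proportional to its prior times its likelihood at x.
Since both observations come from the same component, the likelihood for component k is f_k(x₁)·f_k(x₂).
  f_A = [0.224754] × [0.0315228] = 0.00708487
  f_B = [0.380226] × [0.198863] = 0.075613
  f_C = [0.382209] × [0.405468] = 0.154973
  f_D = [0.225269] × [0.901317] = 0.203039
Weight by the priors:
  w_A·f_A = 0.32 × 0.00708487 = 0.00226716
  w_B·f_B = 0.14 × 0.075613 = 0.0105858
  w_C·f_C = 0.25 × 0.154973 = 0.0387434
  w_D·f_D = 0.29 × 0.203039 = 0.0588813
Marginal: 0.00226716 + 0.0105858 + 0.0387434 + 0.0588813 = 0.110478
P(Population C | x₁, x₂) ≈ 0.3507

0.3507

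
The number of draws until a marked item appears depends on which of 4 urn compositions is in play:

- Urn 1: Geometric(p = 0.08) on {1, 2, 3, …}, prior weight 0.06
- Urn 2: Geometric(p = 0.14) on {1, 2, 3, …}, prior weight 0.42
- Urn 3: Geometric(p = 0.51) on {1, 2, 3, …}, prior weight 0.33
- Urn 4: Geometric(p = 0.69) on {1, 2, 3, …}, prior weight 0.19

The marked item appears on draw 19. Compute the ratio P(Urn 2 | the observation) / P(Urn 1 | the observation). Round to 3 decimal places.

Since P(k|x) ∝ P(Z=k) f_k(x), the posterior odds are P(Z=i) f_i(x) / (P(Z=j) f_j(x)).
Evaluate each component's likelihood at the observed value:
  f_1 = 0.08·(1−0.08)^18 = 0.08·0.222936 = 0.0178349
  f_2 = 0.14·(1−0.14)^18 = 0.14·0.0662174 = 0.00927044
  f_3 = 0.51·(1−0.51)^18 = 0.51·2.65173e-06 = 1.35238e-06
  f_4 = 0.69·(1−0.69)^18 = 0.69·6.99054e-10 = 4.82347e-10
Posterior odds = (P(Z=2)·f_2) / (P(Z=1)·f_1) = (0.42·0.00927044) / (0.06·0.0178349) = 0.00389358 / 0.00107009 ≈ 3.639

3.639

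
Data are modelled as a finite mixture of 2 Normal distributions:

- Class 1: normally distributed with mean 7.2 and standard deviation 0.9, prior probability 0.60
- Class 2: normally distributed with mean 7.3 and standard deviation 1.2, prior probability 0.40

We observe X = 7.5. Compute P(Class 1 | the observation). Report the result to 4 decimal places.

By Bayes' theorem, P(k | x) = w_k f_k(x) / Σ_j w_j f_j(x).
Normal densities:
  f_1 = 0.419315
  f_2 = 0.327866
Weight by the priors:
  w_1·f_1 = 0.60 × 0.419315 = 0.251589
  w_2·f_2 = 0.40 × 0.327866 = 0.131147
Marginal: 0.251589 + 0.131147 = 0.382735
P(Class 1 | the observation) ≈ 0.6573

0.6573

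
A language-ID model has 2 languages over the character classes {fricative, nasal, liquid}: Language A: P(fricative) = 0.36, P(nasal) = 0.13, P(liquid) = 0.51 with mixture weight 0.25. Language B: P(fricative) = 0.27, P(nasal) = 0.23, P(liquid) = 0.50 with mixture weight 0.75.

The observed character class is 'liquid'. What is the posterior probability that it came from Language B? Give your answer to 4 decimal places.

Posterior ∝ prior × likelihood, so P(k | x) ∝ w_k f_k(x); normalise over all components.
Component likelihoods at x = 'liquid':
  L_A = 0.51
  L_B = 0.5
Prior × likelihood for each component:
  w_A·L_A = 0.25 × 0.51 = 0.1275
  w_B·L_B = 0.75 × 0.5 = 0.375
Marginal: 0.1275 + 0.375 = 0.5025
P(Language B | x) = 0.375 / 0.5025 ≈ 0.7463

0.7463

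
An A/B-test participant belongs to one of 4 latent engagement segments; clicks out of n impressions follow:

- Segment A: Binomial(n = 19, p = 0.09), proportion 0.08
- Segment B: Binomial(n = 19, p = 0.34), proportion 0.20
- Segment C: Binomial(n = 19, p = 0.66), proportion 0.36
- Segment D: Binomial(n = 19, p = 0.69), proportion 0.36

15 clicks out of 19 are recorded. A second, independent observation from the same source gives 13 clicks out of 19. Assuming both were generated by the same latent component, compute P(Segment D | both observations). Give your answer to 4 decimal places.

0.5795

Apply Bayes' rule: the posterior for each component is proportional to its prior times its likelihood at x.
Since both observations come from the same component, the likelihood for component k is f_k(x₁)·f_k(x₂).
  f_A = [5.47252e-13] × [3.91636e-10] = 2.14323e-22
  f_B = [6.89832e-05] × [0.00181958] = 1.2552e-07
  f_C = [0.101732] × [0.188985] = 0.0192258
  f_D = [0.136952] × [0.193504] = 0.0265007
Unnormalised posteriors:
  w_A·f_A = 0.08 × 2.14323e-22 = 1.71459e-23
  w_B·f_B = 0.20 × 1.2552e-07 = 2.51041e-08
  w_C·f_C = 0.36 × 0.0192258 = 0.0069213
  w_D·f_D = 0.36 × 0.0265007 = 0.00954025
Evidence: 1.71459e-23 + 2.51041e-08 + 0.0069213 + 0.00954025 = 0.0164616
P(Segment D | x₁, x₂) ≈ 0.5795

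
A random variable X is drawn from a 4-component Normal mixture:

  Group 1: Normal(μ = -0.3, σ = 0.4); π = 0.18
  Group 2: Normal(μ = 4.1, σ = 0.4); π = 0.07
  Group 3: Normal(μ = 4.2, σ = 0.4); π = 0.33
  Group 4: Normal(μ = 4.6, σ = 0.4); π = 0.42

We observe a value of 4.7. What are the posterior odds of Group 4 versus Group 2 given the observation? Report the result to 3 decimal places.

Posterior odds = (w_i f_i(x)) / (w_j f_j(x)); the normalising sum cancels.
Normal densities:
  p_1 = (1/(0.4·√(2π)))·exp(−(4.7−-0.3)²/(2·0.4²)) = 0.997356·exp(-78.12500) = 1.1738e-34
  p_2 = (1/(0.4·√(2π)))·exp(−(4.7−4.1)²/(2·0.4²)) = 0.997356·exp(-1.12500) = 0.323794
  p_3 = (1/(0.4·√(2π)))·exp(−(4.7−4.2)²/(2·0.4²)) = 0.997356·exp(-0.78125) = 0.456623
  p_4 = (1/(0.4·√(2π)))·exp(−(4.7−4.6)²/(2·0.4²)) = 0.997356·exp(-0.03125) = 0.96667
0.406002 / 0.0226656 ≈ 17.913

17.913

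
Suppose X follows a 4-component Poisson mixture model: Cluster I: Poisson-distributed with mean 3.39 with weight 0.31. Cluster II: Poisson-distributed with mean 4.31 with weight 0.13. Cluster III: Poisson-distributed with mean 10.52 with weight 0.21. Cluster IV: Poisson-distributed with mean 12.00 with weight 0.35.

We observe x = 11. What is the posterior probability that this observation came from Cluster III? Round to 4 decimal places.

Apply Bayes' rule: the posterior for each component is proportional to its prior times its likelihood at x.
Evaluate each component's likelihood at the observed value:
  f_I = e^(−3.39)·3.39^11/11! = 0.000573829
  f_II = e^(−4.31)·4.31^11/11! = 0.00320837
  f_III = e^(−10.52)·10.52^11/11! = 0.118097
  f_IV = e^(−12.00)·12.00^11/11! = 0.114368
Multiply by the mixture weights:
  w_I·f_I = 0.31 × 0.000573829 = 0.000177887
  w_II·f_II = 0.13 × 0.00320837 = 0.000417089
  w_III·f_III = 0.21 × 0.118097 = 0.0248004
  w_IV·f_IV = 0.35 × 0.114368 = 0.0400288
Denominator: 0.000177887 + 0.000417089 + 0.0248004 + 0.0400288 = 0.0654242
Responsibility of Cluster III: 0.0248004 / 0.0654242 ≈ 0.3791

0.3791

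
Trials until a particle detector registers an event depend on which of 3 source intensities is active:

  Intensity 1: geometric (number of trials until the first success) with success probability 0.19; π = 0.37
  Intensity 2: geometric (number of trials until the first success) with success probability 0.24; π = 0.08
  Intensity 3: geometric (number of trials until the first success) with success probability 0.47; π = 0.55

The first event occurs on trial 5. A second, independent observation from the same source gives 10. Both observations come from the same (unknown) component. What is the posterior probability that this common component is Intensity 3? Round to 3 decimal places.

The responsibility of component k is π_k f_k(x) divided by Σ_j π_j f_j(x).
Since both observations come from the same component, the likelihood for component k is f_k(x₁)·f_k(x₂).
  L_1 = [0.19·(1−0.19)^4 = 0.19·0.430467 = 0.0817888] × [0.028518] = 0.00233245
  L_2 = [0.24·(1−0.24)^4 = 0.24·0.333622 = 0.0800692] × [0.0203018] = 0.00162555
  L_3 = [0.47·(1−0.47)^4 = 0.47·0.0789048 = 0.0370853] × [0.00155089] = 5.75151e-05
Prior × likelihood for each component:
  π_1·L_1 = 0.37 × 0.00233245 = 0.000863007
  π_2·L_2 = 0.08 × 0.00162555 = 0.000130044
  π_3·L_3 = 0.55 × 5.75151e-05 = 3.16333e-05
Denominator: 0.000863007 + 0.000130044 + 3.16333e-05 = 0.00102468
Responsibility of Intensity 3: 3.16333e-05 / 0.00102468 ≈ 0.031

0.031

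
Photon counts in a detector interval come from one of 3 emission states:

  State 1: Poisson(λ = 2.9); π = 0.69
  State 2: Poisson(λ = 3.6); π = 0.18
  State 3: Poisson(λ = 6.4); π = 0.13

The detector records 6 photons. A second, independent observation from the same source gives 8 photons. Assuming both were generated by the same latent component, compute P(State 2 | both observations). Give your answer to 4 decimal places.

P(component k | x) = π_k·f_k(x) / marginal(x), where marginal(x) = Σ_j π_j·f_j(x).
Since both observations come from the same component, the likelihood for component k is f_k(x₁)·f_k(x₂).
  L_1 = [0.0454571] × [0.00682668] = 0.000310321
  L_2 = [0.0826081] × [0.0191179] = 0.00157929
  L_3 = [0.158585] × [0.115994] = 0.0183949
Prior × likelihood for each component:
  π_1·L_1 = 0.69 × 0.000310321 = 0.000214121
  π_2·L_2 = 0.18 × 0.00157929 = 0.000284272
  π_3·L_3 = 0.13 × 0.0183949 = 0.00239134
Sum: 0.000214121 + 0.000284272 + 0.00239134 = 0.00288973
Responsibility of State 2: 0.000284272 / 0.00288973 ≈ 0.0984

0.0984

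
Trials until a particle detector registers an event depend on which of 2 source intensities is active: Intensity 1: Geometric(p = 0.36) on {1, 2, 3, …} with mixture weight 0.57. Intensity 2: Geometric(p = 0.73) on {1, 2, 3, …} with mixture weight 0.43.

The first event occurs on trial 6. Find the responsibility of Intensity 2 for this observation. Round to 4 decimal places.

0.0200

By Bayes' theorem, P(k | x) = P(Z=k) f_k(x) / Σ_j P(Z=j) f_j(x).
Geometric probabilities:
  L_1 = 0.0386547
  L_2 = 0.00104747
Weight by the priors:
  P(Z=1)·L_1 = 0.57 × 0.0386547 = 0.0220332
  P(Z=2)·L_2 = 0.43 × 0.00104747 = 0.000450412
Marginal: 0.0220332 + 0.000450412 = 0.0224836
So the posterior for Intensity 2 is 0.000450412 / 0.0224836 ≈ 0.0200.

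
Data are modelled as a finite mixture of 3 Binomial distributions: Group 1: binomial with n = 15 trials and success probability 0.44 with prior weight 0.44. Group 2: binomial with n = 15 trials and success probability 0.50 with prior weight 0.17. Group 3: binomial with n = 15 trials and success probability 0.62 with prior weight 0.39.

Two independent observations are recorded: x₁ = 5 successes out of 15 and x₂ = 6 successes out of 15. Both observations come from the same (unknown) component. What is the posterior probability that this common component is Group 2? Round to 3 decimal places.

Apply Bayes' rule: the posterior for each component is proportional to its prior times its likelihood at x.
Since both observations come from the same component, the likelihood for component k is f_k(x₁)·f_k(x₂).
  L_1 = [C(15,5)·0.44^5·0.56^10 = 3003·0.0164916·0.00303305 = 0.15021] × [0.196704] = 0.0295469
  L_2 = [C(15,5)·0.50^5·0.50^10 = 3003·0.03125·0.000976562 = 0.0916443] × [0.15274] = 0.0139978
  L_3 = [C(15,5)·0.62^5·0.38^10 = 3003·0.0916133·6.27821e-05 = 0.0172723] × [0.0469685] = 0.000811253
Weight by the priors:
  π_1·L_1 = 0.44 × 0.0295469 = 0.0130006
  π_2·L_2 = 0.17 × 0.0139978 = 0.00237962
  π_3·L_3 = 0.39 × 0.000811253 = 0.000316389
Marginal: 0.0130006 + 0.00237962 + 0.000316389 = 0.0156966
Responsibility of Group 2: 0.00237962 / 0.0156966 ≈ 0.152

0.152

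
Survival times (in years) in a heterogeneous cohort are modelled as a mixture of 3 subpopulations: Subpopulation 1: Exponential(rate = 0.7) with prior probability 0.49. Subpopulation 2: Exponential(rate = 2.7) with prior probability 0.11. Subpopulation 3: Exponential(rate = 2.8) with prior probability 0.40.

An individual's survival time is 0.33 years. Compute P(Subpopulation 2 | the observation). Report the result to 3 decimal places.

P(component k | x) = π_k·f_k(x) / marginal(x), where marginal(x) = Σ_j π_j·f_j(x).
Exponential densities:
  L_1 = 0.555618
  L_2 = 1.10766
  L_3 = 1.1114
Multiply by the mixture weights:
  π_1·L_1 = 0.49 × 0.555618 = 0.272253
  π_2·L_2 = 0.11 × 1.10766 = 0.121843
  π_3·L_3 = 0.40 × 1.1114 = 0.44456
Denominator: 0.272253 + 0.121843 + 0.44456 = 0.838655
Responsibility of Subpopulation 2: 0.121843 / 0.838655 ≈ 0.145

0.145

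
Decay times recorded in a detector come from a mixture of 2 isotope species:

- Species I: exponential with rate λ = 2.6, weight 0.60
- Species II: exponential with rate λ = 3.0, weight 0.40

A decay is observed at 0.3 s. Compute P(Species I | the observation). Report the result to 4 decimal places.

0.5944

P(component k | x) = π_k·f_k(x) / marginal(x), where marginal(x) = Σ_j π_j·f_j(x).
Component likelihoods at x = 0.3 s:
  L_I = 2.6·e^(−2.6·0.3) = 2.6·e^(−0.7800) = 1.19186
  L_II = 3.0·e^(−3.0·0.3) = 3.0·e^(−0.9000) = 1.21971
Multiply by the mixture weights:
  π_I·L_I = 0.60 × 1.19186 = 0.715113
  π_II·L_II = 0.40 × 1.21971 = 0.487884
Evidence: 0.715113 + 0.487884 = 1.203
P(Species I | the observation) ≈ 0.5944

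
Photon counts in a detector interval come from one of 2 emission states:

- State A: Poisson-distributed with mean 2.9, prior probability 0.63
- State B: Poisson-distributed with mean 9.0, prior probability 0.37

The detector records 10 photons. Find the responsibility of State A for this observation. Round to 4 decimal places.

0.0091

Apply Bayes' rule: the posterior for each component is proportional to its prior times its likelihood at x.
Poisson probabilities:
  f_A = e^(−2.9)·2.9^10/10! = 0.000637915
  f_B = e^(−9.0)·9.0^10/10! = 0.11858
Weight by the priors:
  w_A·f_A = 0.63 × 0.000637915 = 0.000401887
  w_B·f_B = 0.37 × 0.11858 = 0.0438746
Marginal: 0.000401887 + 0.0438746 = 0.0442765
P(State A | 10 photons) = 0.000401887 / 0.0442765 ≈ 0.0091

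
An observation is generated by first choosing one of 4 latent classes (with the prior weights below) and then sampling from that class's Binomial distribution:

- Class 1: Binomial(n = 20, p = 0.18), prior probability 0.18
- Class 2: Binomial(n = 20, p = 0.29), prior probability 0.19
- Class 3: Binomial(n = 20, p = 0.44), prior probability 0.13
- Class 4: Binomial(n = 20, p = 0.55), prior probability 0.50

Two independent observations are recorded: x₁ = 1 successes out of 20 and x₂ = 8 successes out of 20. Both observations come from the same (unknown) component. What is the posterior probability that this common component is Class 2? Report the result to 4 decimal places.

The responsibility of component k is P(Z=k) f_k(x) divided by Σ_j P(Z=j) f_j(x).
Since both observations come from the same component, the likelihood for component k is f_k(x₁)·f_k(x₂).
  f_1 = [C(20,1)·0.18^1·0.82^19 = 20·0.18·0.023039 = 0.0829403] × [0.0128296] = 0.00106409
  f_2 = [C(20,1)·0.29^1·0.71^19 = 20·0.29·0.00149248 = 0.00865639] × [0.103407] = 0.000895134
  f_3 = [C(20,1)·0.44^1·0.56^19 = 20·0.44·1.64275e-05 = 0.000144562] × [0.168324] = 2.43332e-05
  f_4 = [C(20,1)·0.55^1·0.45^19 = 20·0.55·2.57655e-07 = 2.8342e-06] × [0.0727309] = 2.06134e-07
Weight by the priors:
  P(Z=1)·f_1 = 0.18 × 0.00106409 = 0.000191537
  P(Z=2)·f_2 = 0.19 × 0.000895134 = 0.000170075
  P(Z=3)·f_3 = 0.13 × 2.43332e-05 = 3.16332e-06
  P(Z=4)·f_4 = 0.50 × 2.06134e-07 = 1.03067e-07
Normaliser: 0.000191537 + 0.000170075 + 3.16332e-06 + 1.03067e-07 = 0.000364878
So the posterior for Class 2 is 0.000170075 / 0.000364878 ≈ 0.4661.

0.4661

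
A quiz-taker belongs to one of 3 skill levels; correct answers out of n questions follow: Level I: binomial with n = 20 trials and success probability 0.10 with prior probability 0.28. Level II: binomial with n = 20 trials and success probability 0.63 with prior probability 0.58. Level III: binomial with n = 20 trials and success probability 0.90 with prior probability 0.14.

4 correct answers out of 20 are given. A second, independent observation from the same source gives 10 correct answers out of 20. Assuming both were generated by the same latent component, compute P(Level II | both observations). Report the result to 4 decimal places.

Apply Bayes' rule: the posterior for each component is proportional to its prior times its likelihood at x.
Since both observations come from the same component, the likelihood for component k is f_k(x₁)·f_k(x₂).
  f_I = [0.0897788] × [6.44204e-06] = 5.78359e-07
  f_II = [9.41637e-05] × [0.0875027] = 8.23958e-06
  f_III = [3.1788e-13] × [6.44204e-06] = 2.0478e-18
Unnormalised posteriors:
  π_I·f_I = 0.28 × 5.78359e-07 = 1.61941e-07
  π_II·f_II = 0.58 × 8.23958e-06 = 4.77895e-06
  π_III·f_III = 0.14 × 2.0478e-18 = 2.86692e-19
Sum: 1.61941e-07 + 4.77895e-06 + 2.86692e-19 = 4.94089e-06
So the posterior for Level II is 4.77895e-06 / 4.94089e-06 ≈ 0.9672.

0.9672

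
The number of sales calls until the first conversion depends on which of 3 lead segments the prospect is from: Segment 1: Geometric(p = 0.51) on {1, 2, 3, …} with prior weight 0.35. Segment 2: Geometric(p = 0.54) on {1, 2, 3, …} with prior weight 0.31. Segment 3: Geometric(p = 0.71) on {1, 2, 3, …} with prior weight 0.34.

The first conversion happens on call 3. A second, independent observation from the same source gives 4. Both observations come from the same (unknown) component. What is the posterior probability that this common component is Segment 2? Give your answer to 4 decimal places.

P(component k | x) = w_k·f_k(x) / marginal(x), where marginal(x) = Σ_j w_j·f_j(x).
Since both observations come from the same component, the likelihood for component k is f_k(x₁)·f_k(x₂).
  L_1 = [0.51·(1−0.51)^2 = 0.51·0.2401 = 0.122451] × [0.060001] = 0.00734718
  L_2 = [0.54·(1−0.54)^2 = 0.54·0.2116 = 0.114264] × [0.0525614] = 0.00600588
  L_3 = [0.71·(1−0.71)^2 = 0.71·0.0841 = 0.059711] × [0.0173162] = 0.00103397
Prior × likelihood for each component:
  w_1·L_1 = 0.35 × 0.00734718 = 0.00257151
  w_2·L_2 = 0.31 × 0.00600588 = 0.00186182
  w_3·L_3 = 0.34 × 0.00103397 = 0.000351549
Marginal: 0.00257151 + 0.00186182 + 0.000351549 = 0.00478489
P(Segment 2 | x₁,x₂) ≈ 0.3891

0.3891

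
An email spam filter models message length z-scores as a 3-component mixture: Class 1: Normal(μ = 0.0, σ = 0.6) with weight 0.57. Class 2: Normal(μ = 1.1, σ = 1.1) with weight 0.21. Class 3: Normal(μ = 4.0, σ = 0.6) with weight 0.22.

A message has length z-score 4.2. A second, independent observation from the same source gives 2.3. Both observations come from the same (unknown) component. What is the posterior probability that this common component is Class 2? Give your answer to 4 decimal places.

0.1474

By Bayes' theorem, P(k | x) = P(Z=k) f_k(x) / Σ_j P(Z=j) f_j(x).
Since both observations come from the same component, the likelihood for component k is f_k(x₁)·f_k(x₂).
  p_1 = [1.52245e-11] × [0.000428451] = 6.52296e-15
  p_2 = [0.00683757] × [0.20003] = 0.00136772
  p_3 = [0.628972] × [0.0120102] = 0.00755406
Weight by the priors:
  P(Z=1)·p_1 = 0.57 × 6.52296e-15 = 3.71809e-15
  P(Z=2)·p_2 = 0.21 × 0.00136772 = 0.00028722
  P(Z=3)·p_3 = 0.22 × 0.00755406 = 0.00166189
Normaliser: 3.71809e-15 + 0.00028722 + 0.00166189 = 0.00194911
Responsibility of Class 2: 0.00028722 / 0.00194911 ≈ 0.1474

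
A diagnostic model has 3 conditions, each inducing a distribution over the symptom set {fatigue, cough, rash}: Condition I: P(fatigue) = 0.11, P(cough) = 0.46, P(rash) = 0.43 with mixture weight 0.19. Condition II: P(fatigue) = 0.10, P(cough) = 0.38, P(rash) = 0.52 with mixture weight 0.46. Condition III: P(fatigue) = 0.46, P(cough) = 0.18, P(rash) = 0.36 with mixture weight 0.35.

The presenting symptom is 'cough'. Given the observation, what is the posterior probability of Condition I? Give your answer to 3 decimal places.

By Bayes' theorem, P(k | x) = π_k f_k(x) / Σ_j π_j f_j(x).
Evaluate each component's likelihood at the observed value:
  L_I = 0.46
  L_II = 0.38
  L_III = 0.18
Unnormalised posteriors:
  π_I·L_I = 0.19 × 0.46 = 0.0874
  π_II·L_II = 0.46 × 0.38 = 0.1748
  π_III·L_III = 0.35 × 0.18 = 0.063
Marginal: 0.0874 + 0.1748 + 0.063 = 0.3252
Responsibility of Condition I: 0.0874 / 0.3252 ≈ 0.269

0.269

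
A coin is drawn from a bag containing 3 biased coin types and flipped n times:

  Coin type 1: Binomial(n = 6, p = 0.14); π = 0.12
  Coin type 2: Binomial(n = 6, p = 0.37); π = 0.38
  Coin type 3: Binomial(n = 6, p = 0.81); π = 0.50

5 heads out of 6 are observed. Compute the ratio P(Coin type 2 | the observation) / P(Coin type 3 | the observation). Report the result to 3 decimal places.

0.050

Only the two components matter; the odds are (w_i f_i(x)) / (w_j f_j(x)).
Evaluate each component's likelihood at the observed value:
  L_1 = C(6,5)·0.14^5·0.86^1 = 6·5.37824e-05·0.86 = 0.000277517
  L_2 = C(6,5)·0.37^5·0.63^1 = 6·0.0069344·0.63 = 0.026212
  L_3 = C(6,5)·0.81^5·0.19^1 = 6·0.348678·0.19 = 0.397493
Odds = (0.38/0.50) × (0.026212/0.397493) = 0.76 × 0.0659433 ≈ 0.050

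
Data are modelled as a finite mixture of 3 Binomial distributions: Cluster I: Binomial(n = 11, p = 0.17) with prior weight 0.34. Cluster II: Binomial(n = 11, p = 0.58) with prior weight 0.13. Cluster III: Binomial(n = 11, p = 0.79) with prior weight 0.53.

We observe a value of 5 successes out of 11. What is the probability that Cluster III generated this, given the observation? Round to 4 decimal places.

Apply Bayes' rule: the posterior for each component is proportional to its prior times its likelihood at x.
Component likelihoods at x = 5 successes out of 11:
  L_I = 0.0214464
  L_II = 0.166448
  L_III = 0.0121925
Unnormalised posteriors:
  π_I·L_I = 0.34 × 0.0214464 = 0.00729179
  π_II·L_II = 0.13 × 0.166448 = 0.0216382
  π_III·L_III = 0.53 × 0.0121925 = 0.00646203
Evidence: 0.00729179 + 0.0216382 + 0.00646203 = 0.035392
P(Cluster III | the observation) ≈ 0.1826

0.1826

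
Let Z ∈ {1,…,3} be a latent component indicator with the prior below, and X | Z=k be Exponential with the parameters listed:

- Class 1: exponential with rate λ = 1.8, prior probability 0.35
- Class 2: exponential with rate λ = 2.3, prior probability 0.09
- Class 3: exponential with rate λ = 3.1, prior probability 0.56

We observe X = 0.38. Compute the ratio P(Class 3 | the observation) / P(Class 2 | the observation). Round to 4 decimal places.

6.1881

The posterior odds equal the prior odds times the likelihood ratio: (P(Z=i)/P(Z=j))·(f_i(x)/f_j(x)).
Exponential densities:
  p_1 = 1.8·e^(−1.8·0.38) = 1.8·e^(−0.6840) = 0.90827
  p_2 = 2.3·e^(−2.3·0.38) = 2.3·e^(−0.8740) = 0.959742
  p_3 = 3.1·e^(−3.1·0.38) = 3.1·e^(−1.1780) = 0.954471
Odds = (0.56/0.09) × (0.954471/0.959742) = 6.22222 × 0.994508 ≈ 6.1881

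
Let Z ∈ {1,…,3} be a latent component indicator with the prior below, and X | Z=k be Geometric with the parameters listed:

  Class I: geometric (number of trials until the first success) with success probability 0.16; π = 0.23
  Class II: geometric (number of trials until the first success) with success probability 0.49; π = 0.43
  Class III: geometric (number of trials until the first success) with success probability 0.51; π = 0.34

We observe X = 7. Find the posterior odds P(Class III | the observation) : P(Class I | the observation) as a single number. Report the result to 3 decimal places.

Only the two components matter; the odds are (π_i f_i(x)) / (π_j f_j(x)).
Component likelihoods at x = 7:
  L_I = 0.0562077
  L_II = 0.00862218
  L_III = 0.00705906
0.00240008 / 0.0129278 ≈ 0.186

0.186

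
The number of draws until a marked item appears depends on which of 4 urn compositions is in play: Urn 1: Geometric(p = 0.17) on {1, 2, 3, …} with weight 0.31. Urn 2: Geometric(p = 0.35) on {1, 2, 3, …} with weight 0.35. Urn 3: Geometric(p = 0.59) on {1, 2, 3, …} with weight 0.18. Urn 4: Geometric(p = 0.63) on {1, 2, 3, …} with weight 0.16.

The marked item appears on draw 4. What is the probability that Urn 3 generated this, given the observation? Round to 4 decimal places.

Posterior ∝ prior × likelihood, so P(k | x) ∝ P(Z=k) f_k(x); normalise over all components.
Geometric probabilities:
  f_1 = 0.0972038
  f_2 = 0.0961188
  f_3 = 0.0406634
  f_4 = 0.0319114
Unnormalised posteriors:
  P(Z=1)·f_1 = 0.31 × 0.0972038 = 0.0301332
  P(Z=2)·f_2 = 0.35 × 0.0961188 = 0.0336416
  P(Z=3)·f_3 = 0.18 × 0.0406634 = 0.00731941
  P(Z=4)·f_4 = 0.16 × 0.0319114 = 0.00510582
Marginal: 0.0301332 + 0.0336416 + 0.00731941 + 0.00510582 = 0.0762
So the posterior for Urn 3 is 0.00731941 / 0.0762 ≈ 0.0961.

0.0961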